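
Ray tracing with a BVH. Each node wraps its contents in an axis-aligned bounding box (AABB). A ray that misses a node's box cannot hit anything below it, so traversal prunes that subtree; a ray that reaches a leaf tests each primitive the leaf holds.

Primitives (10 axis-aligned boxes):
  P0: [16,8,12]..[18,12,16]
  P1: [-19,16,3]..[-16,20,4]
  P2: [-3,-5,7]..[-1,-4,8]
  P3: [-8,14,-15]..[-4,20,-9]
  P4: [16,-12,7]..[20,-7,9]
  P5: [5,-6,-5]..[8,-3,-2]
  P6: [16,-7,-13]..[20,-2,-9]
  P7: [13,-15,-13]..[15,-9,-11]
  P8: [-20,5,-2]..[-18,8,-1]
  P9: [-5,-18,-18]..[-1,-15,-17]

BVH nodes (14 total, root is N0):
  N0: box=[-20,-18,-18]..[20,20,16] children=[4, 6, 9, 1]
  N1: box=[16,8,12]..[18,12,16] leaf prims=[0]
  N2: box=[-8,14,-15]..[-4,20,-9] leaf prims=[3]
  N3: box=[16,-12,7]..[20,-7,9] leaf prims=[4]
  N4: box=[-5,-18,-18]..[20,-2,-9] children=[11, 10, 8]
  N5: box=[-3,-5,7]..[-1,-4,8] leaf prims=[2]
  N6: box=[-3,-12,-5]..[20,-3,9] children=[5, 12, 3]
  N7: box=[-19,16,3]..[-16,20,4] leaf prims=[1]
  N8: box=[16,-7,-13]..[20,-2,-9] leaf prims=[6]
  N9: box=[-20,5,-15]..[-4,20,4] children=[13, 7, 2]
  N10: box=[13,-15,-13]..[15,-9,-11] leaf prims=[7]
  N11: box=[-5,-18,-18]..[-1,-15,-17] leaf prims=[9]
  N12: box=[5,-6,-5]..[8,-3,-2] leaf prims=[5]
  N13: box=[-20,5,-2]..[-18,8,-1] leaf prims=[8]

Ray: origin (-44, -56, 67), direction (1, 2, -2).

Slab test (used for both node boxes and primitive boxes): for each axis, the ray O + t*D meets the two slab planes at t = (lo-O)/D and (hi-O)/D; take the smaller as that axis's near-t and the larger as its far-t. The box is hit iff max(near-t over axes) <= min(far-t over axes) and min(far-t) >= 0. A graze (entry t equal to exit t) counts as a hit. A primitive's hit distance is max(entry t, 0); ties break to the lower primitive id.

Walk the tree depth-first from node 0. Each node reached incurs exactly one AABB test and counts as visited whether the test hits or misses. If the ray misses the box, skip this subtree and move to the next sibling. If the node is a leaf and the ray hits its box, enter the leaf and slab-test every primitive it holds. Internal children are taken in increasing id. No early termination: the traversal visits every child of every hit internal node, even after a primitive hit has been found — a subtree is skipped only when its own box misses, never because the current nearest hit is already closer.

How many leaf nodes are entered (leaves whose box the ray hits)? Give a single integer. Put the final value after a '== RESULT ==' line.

Walk:
N0 x:[24,64] y:[19,38] z:[51/2,85/2] -> hit [51/2,38], descend [1, 4, 6, 9]
  N1 x:[60,62] y:[32,34] z:[51/2,55/2] -> miss, prune
  N4 x:[39,64] y:[19,27] z:[38,85/2] -> miss, prune
  N6 x:[41,64] y:[22,53/2] z:[29,36] -> miss, prune
  N9 x:[24,40] y:[61/2,38] z:[63/2,41] -> hit [63/2,38], descend [2, 7, 13]
    N2 x:[36,40] y:[35,38] z:[38,41] -> hit [38,38] leaf, test {P3@t=38}
    N7 x:[25,28] y:[36,38] z:[63/2,32] -> miss, prune
    N13 x:[24,26] y:[61/2,32] z:[34,69/2] -> miss, prune

8 AABB tests over nodes [0, 1, 4, 6, 9, 2, 7, 13]; 1 leaf entered; closest P3.

== RESULT ==
1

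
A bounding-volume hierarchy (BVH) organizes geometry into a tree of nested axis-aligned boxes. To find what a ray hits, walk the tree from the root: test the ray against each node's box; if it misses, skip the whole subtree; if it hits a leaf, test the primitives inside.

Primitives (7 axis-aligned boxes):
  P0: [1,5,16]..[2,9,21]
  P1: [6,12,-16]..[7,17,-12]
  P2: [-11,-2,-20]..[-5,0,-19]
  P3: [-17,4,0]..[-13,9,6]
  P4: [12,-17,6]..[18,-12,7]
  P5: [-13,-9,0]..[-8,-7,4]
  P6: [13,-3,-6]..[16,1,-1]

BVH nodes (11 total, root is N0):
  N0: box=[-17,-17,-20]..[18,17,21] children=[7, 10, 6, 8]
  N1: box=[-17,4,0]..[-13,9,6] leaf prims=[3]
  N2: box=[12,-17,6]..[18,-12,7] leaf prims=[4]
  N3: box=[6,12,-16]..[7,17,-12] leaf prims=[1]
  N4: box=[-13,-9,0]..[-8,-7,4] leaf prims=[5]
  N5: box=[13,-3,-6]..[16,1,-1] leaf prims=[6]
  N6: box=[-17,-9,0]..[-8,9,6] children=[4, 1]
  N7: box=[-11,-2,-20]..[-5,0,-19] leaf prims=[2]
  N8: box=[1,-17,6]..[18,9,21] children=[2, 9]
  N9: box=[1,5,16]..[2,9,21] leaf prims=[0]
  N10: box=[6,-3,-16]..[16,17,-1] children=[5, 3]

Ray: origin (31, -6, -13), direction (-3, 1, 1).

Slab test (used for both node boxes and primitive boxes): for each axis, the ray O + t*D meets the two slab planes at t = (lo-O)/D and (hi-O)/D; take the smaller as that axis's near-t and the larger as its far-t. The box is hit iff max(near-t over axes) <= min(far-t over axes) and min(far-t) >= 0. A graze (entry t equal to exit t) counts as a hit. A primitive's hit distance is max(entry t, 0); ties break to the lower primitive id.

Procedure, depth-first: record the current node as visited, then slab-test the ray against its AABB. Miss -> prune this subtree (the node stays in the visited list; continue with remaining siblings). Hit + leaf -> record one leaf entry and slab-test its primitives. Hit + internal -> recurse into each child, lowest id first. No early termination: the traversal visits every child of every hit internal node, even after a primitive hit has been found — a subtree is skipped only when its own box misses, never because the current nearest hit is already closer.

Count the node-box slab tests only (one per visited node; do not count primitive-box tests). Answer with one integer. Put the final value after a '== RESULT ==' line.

Walk:
N0 x:[13/3,16] y:[-11,23] z:[-7,34] -> hit [13/3,16], descend [6, 7, 8, 10]
  N6 x:[13,16] y:[-3,15] z:[13,19] -> hit [13,15], descend [1, 4]
    N1 x:[44/3,16] y:[10,15] z:[13,19] -> hit [44/3,15] leaf, test {P3@t=44/3}
    N4 x:[13,44/3] y:[-3,-1] z:[13,17] -> miss, prune
  N7 x:[12,14] y:[4,6] z:[-7,-6] -> miss, prune
  N8 x:[13/3,10] y:[-11,15] z:[19,34] -> miss, prune
  N10 x:[5,25/3] y:[3,23] z:[-3,12] -> hit [5,25/3], descend [3, 5]
    N3 x:[8,25/3] y:[18,23] z:[-3,1] -> miss, prune
    N5 x:[5,6] y:[3,7] z:[7,12] -> miss, prune

Summary -> nodes [0, 6, 1, 4, 7, 8, 10, 3, 5]; box-tests=9; leaf-entries=1; first=P3

== RESULT ==
9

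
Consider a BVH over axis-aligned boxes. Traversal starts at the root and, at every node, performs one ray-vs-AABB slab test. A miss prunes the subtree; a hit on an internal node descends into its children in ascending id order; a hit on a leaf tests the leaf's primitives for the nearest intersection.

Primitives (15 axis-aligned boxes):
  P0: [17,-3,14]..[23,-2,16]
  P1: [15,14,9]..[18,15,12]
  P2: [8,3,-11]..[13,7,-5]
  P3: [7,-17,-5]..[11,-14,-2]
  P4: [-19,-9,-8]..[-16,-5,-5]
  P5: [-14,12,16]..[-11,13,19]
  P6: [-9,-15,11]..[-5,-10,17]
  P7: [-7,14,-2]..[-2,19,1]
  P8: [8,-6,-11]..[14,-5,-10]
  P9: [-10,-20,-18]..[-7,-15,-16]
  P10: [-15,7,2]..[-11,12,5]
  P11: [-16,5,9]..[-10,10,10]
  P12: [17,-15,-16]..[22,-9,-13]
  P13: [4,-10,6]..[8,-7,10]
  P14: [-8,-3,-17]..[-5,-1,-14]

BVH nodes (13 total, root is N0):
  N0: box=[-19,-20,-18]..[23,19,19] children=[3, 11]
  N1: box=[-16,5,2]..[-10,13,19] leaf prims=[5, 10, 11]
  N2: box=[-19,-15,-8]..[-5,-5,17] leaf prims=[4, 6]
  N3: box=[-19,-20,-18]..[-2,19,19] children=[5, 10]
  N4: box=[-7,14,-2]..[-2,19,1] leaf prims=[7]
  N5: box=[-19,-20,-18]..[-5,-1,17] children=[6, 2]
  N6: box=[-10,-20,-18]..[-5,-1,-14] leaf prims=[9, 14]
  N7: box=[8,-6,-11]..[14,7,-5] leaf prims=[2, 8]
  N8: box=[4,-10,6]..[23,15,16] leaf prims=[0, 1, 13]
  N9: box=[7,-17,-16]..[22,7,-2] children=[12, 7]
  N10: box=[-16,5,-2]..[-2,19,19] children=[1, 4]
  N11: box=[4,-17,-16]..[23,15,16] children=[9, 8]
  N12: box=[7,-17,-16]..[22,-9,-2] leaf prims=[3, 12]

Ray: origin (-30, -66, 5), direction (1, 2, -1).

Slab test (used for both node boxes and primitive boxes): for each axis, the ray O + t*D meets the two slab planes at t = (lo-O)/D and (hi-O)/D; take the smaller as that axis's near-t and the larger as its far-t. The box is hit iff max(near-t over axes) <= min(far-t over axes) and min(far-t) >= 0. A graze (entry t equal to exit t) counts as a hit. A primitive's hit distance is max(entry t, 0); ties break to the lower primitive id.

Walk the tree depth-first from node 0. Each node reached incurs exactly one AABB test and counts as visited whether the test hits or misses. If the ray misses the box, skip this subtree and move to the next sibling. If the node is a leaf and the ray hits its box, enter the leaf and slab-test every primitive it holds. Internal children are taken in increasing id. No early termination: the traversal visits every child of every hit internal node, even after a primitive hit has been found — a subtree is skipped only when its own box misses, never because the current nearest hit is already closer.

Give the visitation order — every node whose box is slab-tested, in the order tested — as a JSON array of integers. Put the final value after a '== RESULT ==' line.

Walk:
N0 x:[11,53] y:[23,85/2] z:[-14,23] -> hit [23,23], descend [3, 11]
  N3 x:[11,28] y:[23,85/2] z:[-14,23] -> hit [23,23], descend [5, 10]
    N5 x:[11,25] y:[23,65/2] z:[-12,23] -> hit [23,23], descend [2, 6]
      N2 x:[11,25] y:[51/2,61/2] z:[-12,13] -> miss, prune
      N6 x:[20,25] y:[23,65/2] z:[19,23] -> hit [23,23] leaf, test {P9@t=23, P14(miss)}
    N10 x:[14,28] y:[71/2,85/2] z:[-14,7] -> miss, prune
  N11 x:[34,53] y:[49/2,81/2] z:[-11,21] -> miss, prune

Summary -> nodes [0, 3, 5, 2, 6, 10, 11]; box-tests=7; leaf-entries=1; first=P9

== RESULT ==
[0, 3, 5, 2, 6, 10, 11]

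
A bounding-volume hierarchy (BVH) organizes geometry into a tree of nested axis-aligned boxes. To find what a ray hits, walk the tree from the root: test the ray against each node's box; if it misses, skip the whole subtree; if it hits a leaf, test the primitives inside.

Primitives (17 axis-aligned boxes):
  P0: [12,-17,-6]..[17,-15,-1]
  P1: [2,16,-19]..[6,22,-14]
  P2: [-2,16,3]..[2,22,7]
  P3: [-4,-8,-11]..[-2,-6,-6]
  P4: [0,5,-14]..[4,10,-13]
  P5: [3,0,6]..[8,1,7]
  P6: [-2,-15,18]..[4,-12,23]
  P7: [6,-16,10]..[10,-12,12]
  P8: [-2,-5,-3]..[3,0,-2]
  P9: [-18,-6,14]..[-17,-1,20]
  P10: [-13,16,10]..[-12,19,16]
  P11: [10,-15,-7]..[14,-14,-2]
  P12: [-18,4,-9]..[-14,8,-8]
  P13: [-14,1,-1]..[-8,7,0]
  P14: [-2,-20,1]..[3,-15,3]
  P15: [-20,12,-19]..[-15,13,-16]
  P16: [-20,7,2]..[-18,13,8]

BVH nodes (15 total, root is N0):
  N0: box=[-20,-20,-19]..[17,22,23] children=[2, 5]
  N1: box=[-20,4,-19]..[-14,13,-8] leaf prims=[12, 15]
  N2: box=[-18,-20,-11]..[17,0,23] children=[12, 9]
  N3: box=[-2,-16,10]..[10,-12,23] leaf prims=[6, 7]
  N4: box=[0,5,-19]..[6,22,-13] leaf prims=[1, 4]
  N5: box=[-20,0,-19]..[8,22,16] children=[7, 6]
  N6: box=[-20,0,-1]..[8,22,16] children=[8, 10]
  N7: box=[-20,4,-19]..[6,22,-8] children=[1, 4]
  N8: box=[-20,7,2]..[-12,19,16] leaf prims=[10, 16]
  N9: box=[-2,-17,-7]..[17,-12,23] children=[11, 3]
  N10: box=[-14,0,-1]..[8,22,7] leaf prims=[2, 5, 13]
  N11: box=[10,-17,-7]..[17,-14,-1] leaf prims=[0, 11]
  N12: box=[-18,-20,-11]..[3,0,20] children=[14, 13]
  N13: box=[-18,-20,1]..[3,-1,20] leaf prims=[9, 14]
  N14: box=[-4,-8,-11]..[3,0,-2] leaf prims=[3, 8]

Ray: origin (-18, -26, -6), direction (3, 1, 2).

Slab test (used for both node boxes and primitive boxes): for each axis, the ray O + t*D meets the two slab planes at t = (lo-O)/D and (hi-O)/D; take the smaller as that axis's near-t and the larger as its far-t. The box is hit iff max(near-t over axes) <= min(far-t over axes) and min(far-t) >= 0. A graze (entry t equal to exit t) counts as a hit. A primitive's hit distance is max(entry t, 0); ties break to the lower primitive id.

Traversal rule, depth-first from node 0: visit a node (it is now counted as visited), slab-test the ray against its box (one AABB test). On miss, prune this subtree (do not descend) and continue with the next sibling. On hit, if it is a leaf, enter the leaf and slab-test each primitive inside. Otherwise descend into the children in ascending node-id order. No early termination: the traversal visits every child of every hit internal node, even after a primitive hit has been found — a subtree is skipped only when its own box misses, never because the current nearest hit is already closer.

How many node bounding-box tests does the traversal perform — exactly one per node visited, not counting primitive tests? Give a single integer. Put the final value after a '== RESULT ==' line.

Walk:
N0 x:[-2/3,35/3] y:[6,48] z:[-13/2,29/2] -> hit [6,35/3], descend [2, 5]
  N2 x:[0,35/3] y:[6,26] z:[-5/2,29/2] -> hit [6,35/3], descend [9, 12]
    N9 x:[16/3,35/3] y:[9,14] z:[-1/2,29/2] -> hit [9,35/3], descend [3, 11]
      N3 x:[16/3,28/3] y:[10,14] z:[8,29/2] -> miss, prune
      N11 x:[28/3,35/3] y:[9,12] z:[-1/2,5/2] -> miss, prune
    N12 x:[0,7] y:[6,26] z:[-5/2,13] -> hit [6,7], descend [13, 14]
      N13 x:[0,7] y:[6,25] z:[7/2,13] -> hit [6,7] leaf, test {P9(miss), P14(miss)}
      N14 x:[14/3,7] y:[18,26] z:[-5/2,2] -> miss, prune
  N5 x:[-2/3,26/3] y:[26,48] z:[-13/2,11] -> miss, prune

9 AABB tests over nodes [0, 2, 9, 3, 11, 12, 13, 14, 5]; 1 leaf entered; closest miss.

== RESULT ==
9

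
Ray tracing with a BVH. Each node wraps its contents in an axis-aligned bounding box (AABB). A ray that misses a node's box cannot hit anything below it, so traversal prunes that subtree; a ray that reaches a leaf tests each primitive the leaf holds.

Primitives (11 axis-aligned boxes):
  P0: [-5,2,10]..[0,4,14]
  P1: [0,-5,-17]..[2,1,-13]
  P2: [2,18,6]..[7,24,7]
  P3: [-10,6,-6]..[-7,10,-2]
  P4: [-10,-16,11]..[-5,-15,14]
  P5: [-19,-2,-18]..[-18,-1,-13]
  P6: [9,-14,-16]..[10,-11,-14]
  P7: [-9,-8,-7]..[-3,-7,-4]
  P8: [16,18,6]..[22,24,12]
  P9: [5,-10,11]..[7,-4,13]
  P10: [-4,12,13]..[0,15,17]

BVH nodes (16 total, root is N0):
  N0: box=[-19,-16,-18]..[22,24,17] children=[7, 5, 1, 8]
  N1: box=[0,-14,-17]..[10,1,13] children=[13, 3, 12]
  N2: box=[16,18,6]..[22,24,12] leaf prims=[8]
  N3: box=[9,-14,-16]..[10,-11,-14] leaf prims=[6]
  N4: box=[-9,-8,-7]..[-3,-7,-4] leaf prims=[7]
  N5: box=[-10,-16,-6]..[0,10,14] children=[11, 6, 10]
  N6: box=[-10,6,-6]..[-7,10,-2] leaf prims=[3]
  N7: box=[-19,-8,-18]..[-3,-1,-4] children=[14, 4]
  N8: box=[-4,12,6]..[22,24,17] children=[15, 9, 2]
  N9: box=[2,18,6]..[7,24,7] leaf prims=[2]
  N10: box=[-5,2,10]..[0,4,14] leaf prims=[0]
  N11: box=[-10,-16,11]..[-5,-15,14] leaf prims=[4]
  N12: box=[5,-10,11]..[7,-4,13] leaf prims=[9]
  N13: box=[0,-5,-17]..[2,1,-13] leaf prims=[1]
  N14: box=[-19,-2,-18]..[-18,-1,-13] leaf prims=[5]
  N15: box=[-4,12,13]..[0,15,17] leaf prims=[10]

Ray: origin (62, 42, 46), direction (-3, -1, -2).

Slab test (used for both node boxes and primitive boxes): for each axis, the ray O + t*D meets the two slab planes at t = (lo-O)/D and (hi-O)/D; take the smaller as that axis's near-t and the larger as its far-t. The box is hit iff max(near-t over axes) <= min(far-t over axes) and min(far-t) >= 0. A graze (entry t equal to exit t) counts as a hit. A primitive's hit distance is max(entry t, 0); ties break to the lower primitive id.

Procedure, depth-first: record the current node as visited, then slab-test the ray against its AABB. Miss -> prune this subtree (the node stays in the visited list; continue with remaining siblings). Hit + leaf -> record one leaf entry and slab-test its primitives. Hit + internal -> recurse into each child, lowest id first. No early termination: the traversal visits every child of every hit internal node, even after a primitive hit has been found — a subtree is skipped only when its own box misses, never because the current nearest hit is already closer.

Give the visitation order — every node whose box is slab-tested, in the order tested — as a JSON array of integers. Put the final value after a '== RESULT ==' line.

Trace the traversal:
N0 x:[40/3,27] y:[18,58] z:[29/2,32] -> hit [18,27], descend [1, 5, 7, 8]
  N1 x:[52/3,62/3] y:[41,56] z:[33/2,63/2] -> miss, prune
  N5 x:[62/3,24] y:[32,58] z:[16,26] -> miss, prune
  N7 x:[65/3,27] y:[43,50] z:[25,32] -> miss, prune
  N8 x:[40/3,22] y:[18,30] z:[29/2,20] -> hit [18,20], descend [2, 9, 15]
    N2 x:[40/3,46/3] y:[18,24] z:[17,20] -> miss, prune
    N9 x:[55/3,20] y:[18,24] z:[39/2,20] -> hit [39/2,20] leaf, test {P2@t=39/2}
    N15 x:[62/3,22] y:[27,30] z:[29/2,33/2] -> miss, prune

order=[0, 1, 5, 7, 8, 2, 9, 15]  |boxes|=8  |leaves|=1  hit=P2

== RESULT ==
[0, 1, 5, 7, 8, 2, 9, 15]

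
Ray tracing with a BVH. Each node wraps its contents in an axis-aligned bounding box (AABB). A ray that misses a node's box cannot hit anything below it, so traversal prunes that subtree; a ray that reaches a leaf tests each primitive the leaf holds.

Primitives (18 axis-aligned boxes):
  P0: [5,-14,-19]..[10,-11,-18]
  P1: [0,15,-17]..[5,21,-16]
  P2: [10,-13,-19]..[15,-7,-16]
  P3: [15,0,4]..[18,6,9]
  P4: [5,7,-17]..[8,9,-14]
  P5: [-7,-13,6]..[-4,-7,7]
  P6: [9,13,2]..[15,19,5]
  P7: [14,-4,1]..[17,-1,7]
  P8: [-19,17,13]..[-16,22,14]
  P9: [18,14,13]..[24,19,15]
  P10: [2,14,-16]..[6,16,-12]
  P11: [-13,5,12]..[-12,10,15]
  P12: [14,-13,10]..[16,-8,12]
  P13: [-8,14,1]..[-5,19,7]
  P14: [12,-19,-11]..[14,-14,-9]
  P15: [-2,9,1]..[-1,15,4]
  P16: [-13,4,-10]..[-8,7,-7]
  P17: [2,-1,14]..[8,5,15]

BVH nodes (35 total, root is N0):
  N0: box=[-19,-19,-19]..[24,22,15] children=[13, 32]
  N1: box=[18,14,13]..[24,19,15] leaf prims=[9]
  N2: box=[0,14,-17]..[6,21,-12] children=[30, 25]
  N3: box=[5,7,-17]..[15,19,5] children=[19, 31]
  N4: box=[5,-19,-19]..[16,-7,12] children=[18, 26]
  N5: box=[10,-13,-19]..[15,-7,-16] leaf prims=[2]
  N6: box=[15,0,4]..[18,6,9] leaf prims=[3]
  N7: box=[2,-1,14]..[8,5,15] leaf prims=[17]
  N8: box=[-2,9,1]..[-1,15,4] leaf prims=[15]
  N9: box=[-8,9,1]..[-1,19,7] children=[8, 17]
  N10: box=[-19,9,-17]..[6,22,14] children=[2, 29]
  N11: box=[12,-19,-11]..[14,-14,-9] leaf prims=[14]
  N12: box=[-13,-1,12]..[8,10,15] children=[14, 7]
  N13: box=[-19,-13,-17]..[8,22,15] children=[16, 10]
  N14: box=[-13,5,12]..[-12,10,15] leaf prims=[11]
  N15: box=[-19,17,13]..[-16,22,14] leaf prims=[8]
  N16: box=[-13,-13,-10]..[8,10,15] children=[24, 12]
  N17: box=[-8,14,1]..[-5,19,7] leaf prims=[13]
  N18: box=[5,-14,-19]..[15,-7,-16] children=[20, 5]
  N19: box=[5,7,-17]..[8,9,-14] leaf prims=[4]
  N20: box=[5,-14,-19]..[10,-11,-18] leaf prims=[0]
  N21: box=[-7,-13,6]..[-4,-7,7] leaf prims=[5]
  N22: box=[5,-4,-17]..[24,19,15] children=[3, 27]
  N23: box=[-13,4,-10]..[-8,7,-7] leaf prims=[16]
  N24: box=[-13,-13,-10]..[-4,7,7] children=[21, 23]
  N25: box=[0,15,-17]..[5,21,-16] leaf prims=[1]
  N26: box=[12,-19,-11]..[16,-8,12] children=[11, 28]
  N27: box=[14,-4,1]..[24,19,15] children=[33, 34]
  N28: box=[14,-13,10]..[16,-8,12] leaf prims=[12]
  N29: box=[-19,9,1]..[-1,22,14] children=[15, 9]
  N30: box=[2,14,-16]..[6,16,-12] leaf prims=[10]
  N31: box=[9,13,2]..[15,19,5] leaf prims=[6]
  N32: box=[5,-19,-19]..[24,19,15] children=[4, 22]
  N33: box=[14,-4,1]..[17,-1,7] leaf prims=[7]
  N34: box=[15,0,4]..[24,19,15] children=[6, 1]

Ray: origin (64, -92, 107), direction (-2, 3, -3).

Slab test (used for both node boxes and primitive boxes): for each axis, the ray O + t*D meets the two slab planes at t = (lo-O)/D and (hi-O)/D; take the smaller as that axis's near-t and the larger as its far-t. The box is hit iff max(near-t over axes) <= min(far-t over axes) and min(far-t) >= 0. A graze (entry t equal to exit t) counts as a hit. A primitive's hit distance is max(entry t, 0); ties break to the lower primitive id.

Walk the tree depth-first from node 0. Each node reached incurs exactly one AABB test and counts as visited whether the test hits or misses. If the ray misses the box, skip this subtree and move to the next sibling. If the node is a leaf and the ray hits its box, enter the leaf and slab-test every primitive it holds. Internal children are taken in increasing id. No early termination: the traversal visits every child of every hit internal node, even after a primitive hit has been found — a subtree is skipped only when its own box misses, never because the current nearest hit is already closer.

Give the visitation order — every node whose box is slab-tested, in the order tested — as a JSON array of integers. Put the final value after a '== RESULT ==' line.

Traverse from the root:
N0 x:[20,83/2] y:[73/3,38] z:[92/3,42] -> hit [92/3,38], descend [13, 32]
  N13 x:[28,83/2] y:[79/3,38] z:[92/3,124/3] -> hit [92/3,38], descend [10, 16]
    N10 x:[29,83/2] y:[101/3,38] z:[31,124/3] -> hit [101/3,38], descend [2, 29]
      N2 x:[29,32] y:[106/3,113/3] z:[119/3,124/3] -> miss, prune
      N29 x:[65/2,83/2] y:[101/3,38] z:[31,106/3] -> hit [101/3,106/3], descend [9, 15]
        N9 x:[65/2,36] y:[101/3,37] z:[100/3,106/3] -> hit [101/3,106/3], descend [8, 17]
          N8 x:[65/2,33] y:[101/3,107/3] z:[103/3,106/3] -> miss, prune
          N17 x:[69/2,36] y:[106/3,37] z:[100/3,106/3] -> hit [106/3,106/3] leaf, test {P13@t=106/3}
        N15 x:[40,83/2] y:[109/3,38] z:[31,94/3] -> miss, prune
    N16 x:[28,77/2] y:[79/3,34] z:[92/3,39] -> hit [92/3,34], descend [12, 24]
      N12 x:[28,77/2] y:[91/3,34] z:[92/3,95/3] -> hit [92/3,95/3], descend [7, 14]
        N7 x:[28,31] y:[91/3,97/3] z:[92/3,31] -> hit [92/3,31] leaf, test {P17@t=92/3}
        N14 x:[38,77/2] y:[97/3,34] z:[92/3,95/3] -> miss, prune
      N24 x:[34,77/2] y:[79/3,33] z:[100/3,39] -> miss, prune
  N32 x:[20,59/2] y:[73/3,37] z:[92/3,42] -> miss, prune

Visited [0, 13, 10, 2, 29, 9, 8, 17, 15, 16, 12, 7, 14, 24, 32]. Tests: 15 box, 2 leaf. Nearest: P17.

== RESULT ==
[0, 13, 10, 2, 29, 9, 8, 17, 15, 16, 12, 7, 14, 24, 32]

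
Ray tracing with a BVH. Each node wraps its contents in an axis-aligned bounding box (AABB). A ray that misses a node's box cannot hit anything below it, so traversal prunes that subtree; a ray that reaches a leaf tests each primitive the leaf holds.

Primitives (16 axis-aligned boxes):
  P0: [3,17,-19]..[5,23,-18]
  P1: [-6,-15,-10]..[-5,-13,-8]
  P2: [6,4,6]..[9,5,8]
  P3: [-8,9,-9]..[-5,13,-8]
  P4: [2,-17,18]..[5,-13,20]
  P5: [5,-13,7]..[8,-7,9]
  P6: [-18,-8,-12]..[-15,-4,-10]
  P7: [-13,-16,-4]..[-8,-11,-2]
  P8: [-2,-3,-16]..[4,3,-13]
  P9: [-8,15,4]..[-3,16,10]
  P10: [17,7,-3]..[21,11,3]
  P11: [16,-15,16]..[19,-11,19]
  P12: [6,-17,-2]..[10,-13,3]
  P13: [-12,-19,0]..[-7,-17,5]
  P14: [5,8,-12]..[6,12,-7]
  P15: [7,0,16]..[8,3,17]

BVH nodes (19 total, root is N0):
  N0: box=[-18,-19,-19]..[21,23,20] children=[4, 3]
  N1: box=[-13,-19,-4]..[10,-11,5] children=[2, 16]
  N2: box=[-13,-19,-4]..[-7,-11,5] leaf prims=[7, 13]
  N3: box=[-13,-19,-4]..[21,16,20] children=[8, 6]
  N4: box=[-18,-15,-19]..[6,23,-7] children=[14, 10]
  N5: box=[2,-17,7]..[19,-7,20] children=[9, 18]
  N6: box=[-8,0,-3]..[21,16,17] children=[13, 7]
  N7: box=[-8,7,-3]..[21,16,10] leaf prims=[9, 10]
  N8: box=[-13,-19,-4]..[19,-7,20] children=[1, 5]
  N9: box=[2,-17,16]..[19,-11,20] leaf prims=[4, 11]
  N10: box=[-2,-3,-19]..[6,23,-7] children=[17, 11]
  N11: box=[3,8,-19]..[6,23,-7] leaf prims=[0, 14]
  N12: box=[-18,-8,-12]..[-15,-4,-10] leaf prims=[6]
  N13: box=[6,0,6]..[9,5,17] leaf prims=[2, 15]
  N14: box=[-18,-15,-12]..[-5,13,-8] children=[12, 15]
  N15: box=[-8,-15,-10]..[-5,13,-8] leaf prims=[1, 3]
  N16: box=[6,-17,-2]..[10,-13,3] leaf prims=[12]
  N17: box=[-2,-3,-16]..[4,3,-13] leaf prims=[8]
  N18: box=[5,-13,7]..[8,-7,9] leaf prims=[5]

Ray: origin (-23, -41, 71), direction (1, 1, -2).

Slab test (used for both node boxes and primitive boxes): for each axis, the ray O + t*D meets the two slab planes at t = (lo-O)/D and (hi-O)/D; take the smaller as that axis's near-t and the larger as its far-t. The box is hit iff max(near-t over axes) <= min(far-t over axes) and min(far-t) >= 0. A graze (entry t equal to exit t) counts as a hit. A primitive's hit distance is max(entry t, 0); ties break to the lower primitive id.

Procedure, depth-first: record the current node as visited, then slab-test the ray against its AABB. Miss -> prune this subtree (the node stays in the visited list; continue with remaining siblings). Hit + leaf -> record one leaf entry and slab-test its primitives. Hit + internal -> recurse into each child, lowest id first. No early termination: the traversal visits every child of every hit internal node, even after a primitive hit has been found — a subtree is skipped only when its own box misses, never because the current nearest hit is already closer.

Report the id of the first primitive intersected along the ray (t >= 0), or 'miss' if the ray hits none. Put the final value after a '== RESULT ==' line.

Walk:
N0 x:[5,44] y:[22,64] z:[51/2,45] -> hit [51/2,44], descend [3, 4]
  N3 x:[10,44] y:[22,57] z:[51/2,75/2] -> hit [51/2,75/2], descend [6, 8]
    N6 x:[15,44] y:[41,57] z:[27,37] -> miss, prune
    N8 x:[10,42] y:[22,34] z:[51/2,75/2] -> hit [51/2,34], descend [1, 5]
      N1 x:[10,33] y:[22,30] z:[33,75/2] -> miss, prune
      N5 x:[25,42] y:[24,34] z:[51/2,32] -> hit [51/2,32], descend [9, 18]
        N9 x:[25,42] y:[24,30] z:[51/2,55/2] -> hit [51/2,55/2] leaf, test {P4@t=51/2, P11(miss)}
        N18 x:[28,31] y:[28,34] z:[31,32] -> hit [31,31] leaf, test {P5@t=31}
  N4 x:[5,29] y:[26,64] z:[39,45] -> miss, prune

order=[0, 3, 6, 8, 1, 5, 9, 18, 4]  |boxes|=9  |leaves|=2  hit=P4

== RESULT ==
4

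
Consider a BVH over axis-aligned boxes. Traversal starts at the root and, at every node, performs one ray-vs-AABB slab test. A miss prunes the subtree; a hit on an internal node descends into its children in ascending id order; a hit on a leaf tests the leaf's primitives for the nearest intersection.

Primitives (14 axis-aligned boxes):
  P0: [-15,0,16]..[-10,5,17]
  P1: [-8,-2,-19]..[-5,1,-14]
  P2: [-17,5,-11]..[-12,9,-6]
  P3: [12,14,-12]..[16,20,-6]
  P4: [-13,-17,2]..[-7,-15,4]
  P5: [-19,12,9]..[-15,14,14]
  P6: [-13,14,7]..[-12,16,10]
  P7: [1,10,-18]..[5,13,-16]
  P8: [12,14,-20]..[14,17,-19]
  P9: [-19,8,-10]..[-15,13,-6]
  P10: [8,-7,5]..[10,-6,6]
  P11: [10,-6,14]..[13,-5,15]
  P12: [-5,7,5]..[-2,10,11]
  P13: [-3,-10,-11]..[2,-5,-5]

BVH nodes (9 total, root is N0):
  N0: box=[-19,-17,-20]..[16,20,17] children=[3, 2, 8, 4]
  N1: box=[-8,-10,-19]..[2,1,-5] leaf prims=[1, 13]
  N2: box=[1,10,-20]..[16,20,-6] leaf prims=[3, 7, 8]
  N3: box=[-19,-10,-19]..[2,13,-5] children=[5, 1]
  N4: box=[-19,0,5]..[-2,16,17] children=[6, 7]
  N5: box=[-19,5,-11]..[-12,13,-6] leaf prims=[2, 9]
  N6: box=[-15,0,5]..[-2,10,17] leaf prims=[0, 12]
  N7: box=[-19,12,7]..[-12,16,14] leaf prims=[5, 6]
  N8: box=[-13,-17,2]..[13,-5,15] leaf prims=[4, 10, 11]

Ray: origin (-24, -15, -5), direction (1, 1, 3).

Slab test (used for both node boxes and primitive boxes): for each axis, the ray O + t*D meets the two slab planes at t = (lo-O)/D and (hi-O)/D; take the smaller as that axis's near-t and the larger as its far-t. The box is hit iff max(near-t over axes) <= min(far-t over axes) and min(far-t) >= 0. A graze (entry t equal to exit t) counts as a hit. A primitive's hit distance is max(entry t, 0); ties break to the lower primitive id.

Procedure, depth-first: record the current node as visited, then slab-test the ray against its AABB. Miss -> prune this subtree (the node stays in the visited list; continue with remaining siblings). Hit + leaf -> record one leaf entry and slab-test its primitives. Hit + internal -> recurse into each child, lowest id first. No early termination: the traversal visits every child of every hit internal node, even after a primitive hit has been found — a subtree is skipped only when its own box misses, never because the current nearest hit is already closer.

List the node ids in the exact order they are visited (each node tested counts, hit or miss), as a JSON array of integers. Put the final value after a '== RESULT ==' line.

Walk:
N0 x:[5,40] y:[-2,35] z:[-5,22/3] -> hit [5,22/3], descend [2, 3, 4, 8]
  N2 x:[25,40] y:[25,35] z:[-5,-1/3] -> miss, prune
  N3 x:[5,26] y:[5,28] z:[-14/3,0] -> miss, prune
  N4 x:[5,22] y:[15,31] z:[10/3,22/3] -> miss, prune
  N8 x:[11,37] y:[-2,10] z:[7/3,20/3] -> miss, prune

order=[0, 2, 3, 4, 8]  |boxes|=5  |leaves|=0  hit=miss

== RESULT ==
[0, 2, 3, 4, 8]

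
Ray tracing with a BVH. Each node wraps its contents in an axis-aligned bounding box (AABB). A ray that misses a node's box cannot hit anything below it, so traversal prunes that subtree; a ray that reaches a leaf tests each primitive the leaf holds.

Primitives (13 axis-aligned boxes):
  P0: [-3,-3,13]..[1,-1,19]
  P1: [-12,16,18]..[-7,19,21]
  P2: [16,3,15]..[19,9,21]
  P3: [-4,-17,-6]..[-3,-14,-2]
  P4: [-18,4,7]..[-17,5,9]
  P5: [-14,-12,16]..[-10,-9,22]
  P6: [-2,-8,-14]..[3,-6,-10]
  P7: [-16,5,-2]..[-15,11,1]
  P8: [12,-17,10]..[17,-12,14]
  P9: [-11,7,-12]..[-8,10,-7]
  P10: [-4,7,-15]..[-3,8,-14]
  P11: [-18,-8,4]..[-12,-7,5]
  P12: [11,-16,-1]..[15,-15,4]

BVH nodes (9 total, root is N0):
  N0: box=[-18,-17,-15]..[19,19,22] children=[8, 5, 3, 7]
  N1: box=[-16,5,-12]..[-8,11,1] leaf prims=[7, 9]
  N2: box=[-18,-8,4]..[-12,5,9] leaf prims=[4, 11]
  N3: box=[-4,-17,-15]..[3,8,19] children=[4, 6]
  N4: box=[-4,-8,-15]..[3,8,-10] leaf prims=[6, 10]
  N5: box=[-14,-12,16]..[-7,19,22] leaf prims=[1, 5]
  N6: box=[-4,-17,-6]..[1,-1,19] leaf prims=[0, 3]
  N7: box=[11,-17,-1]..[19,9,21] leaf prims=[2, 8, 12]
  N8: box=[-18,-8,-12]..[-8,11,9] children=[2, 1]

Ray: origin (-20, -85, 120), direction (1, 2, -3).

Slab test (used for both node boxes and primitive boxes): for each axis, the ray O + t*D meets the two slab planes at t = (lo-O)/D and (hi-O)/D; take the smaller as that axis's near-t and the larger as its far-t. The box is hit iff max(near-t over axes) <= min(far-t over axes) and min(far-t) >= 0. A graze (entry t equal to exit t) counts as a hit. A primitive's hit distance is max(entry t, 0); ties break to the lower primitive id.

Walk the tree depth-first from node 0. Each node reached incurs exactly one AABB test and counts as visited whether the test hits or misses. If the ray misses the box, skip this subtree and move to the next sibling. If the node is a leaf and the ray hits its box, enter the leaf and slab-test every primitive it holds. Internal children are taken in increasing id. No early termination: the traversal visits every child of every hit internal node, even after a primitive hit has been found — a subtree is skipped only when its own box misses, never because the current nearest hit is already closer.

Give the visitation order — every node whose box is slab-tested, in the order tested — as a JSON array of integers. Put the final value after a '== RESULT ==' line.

Walk:
N0 x:[2,39] y:[34,52] z:[98/3,45] -> hit [34,39], descend [3, 5, 7, 8]
  N3 x:[16,23] y:[34,93/2] z:[101/3,45] -> miss, prune
  N5 x:[6,13] y:[73/2,52] z:[98/3,104/3] -> miss, prune
  N7 x:[31,39] y:[34,47] z:[33,121/3] -> hit [34,39] leaf, test {P2(miss), P8@t=106/3, P12(miss)}
  N8 x:[2,12] y:[77/2,48] z:[37,44] -> miss, prune

5 AABB tests over nodes [0, 3, 5, 7, 8]; 1 leaf entered; closest P8.

== RESULT ==
[0, 3, 5, 7, 8]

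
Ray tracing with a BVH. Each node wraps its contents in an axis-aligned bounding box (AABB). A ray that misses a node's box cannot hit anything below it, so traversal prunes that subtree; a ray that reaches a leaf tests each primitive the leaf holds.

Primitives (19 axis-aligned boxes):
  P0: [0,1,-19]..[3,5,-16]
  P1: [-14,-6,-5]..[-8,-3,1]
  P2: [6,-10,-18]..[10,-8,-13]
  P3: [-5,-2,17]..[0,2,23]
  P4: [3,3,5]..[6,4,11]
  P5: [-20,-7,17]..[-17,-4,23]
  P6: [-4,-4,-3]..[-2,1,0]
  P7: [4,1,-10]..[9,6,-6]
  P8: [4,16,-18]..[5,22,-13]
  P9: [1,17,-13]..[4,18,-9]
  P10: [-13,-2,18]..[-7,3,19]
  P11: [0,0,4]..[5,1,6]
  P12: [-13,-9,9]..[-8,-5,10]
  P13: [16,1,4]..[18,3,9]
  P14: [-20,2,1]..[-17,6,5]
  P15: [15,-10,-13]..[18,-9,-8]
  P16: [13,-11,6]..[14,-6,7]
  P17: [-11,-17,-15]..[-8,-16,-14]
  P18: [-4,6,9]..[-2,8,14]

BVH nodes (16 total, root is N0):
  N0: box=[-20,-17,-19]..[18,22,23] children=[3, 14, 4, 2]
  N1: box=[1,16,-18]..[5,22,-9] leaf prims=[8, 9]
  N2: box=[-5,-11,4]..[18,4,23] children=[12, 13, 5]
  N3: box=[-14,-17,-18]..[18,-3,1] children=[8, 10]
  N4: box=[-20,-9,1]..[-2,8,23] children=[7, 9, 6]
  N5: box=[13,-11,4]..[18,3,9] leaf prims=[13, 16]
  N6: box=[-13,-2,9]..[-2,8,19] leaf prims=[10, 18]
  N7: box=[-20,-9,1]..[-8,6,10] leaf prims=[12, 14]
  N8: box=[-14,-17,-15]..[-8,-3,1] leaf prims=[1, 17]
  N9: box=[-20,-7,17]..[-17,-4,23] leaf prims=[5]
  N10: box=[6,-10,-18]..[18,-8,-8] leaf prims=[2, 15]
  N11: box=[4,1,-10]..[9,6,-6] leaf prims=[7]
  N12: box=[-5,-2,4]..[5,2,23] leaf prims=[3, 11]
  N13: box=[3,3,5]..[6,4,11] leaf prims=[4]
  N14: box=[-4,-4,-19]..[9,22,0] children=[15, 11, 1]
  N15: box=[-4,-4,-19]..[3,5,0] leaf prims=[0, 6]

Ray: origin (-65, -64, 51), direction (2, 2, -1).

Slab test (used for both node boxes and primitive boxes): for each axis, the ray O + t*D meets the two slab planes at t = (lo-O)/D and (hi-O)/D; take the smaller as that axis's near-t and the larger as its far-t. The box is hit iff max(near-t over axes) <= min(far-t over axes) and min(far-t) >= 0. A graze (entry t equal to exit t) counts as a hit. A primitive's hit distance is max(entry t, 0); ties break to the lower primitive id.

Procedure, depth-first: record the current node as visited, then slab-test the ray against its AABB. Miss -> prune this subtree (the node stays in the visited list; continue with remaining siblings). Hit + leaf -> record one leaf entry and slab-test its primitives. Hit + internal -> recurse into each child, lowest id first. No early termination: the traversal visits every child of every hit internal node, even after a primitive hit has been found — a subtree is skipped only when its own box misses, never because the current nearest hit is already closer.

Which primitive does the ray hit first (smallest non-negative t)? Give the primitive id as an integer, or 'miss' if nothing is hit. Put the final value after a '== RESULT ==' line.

Trace the traversal:
N0 x:[45/2,83/2] y:[47/2,43] z:[28,70] -> hit [28,83/2], descend [2, 3, 4, 14]
  N2 x:[30,83/2] y:[53/2,34] z:[28,47] -> hit [30,34], descend [5, 12, 13]
    N5 x:[39,83/2] y:[53/2,67/2] z:[42,47] -> miss, prune
    N12 x:[30,35] y:[31,33] z:[28,47] -> hit [31,33] leaf, test {P3@t=31, P11(miss)}
    N13 x:[34,71/2] y:[67/2,34] z:[40,46] -> miss, prune
  N3 x:[51/2,83/2] y:[47/2,61/2] z:[50,69] -> miss, prune
  N4 x:[45/2,63/2] y:[55/2,36] z:[28,50] -> hit [28,63/2], descend [6, 7, 9]
    N6 x:[26,63/2] y:[31,36] z:[32,42] -> miss, prune
    N7 x:[45/2,57/2] y:[55/2,35] z:[41,50] -> miss, prune
    N9 x:[45/2,24] y:[57/2,30] z:[28,34] -> miss, prune
  N14 x:[61/2,37] y:[30,43] z:[51,70] -> miss, prune

Summary -> nodes [0, 2, 5, 12, 13, 3, 4, 6, 7, 9, 14]; box-tests=11; leaf-entries=1; first=P3

== RESULT ==
3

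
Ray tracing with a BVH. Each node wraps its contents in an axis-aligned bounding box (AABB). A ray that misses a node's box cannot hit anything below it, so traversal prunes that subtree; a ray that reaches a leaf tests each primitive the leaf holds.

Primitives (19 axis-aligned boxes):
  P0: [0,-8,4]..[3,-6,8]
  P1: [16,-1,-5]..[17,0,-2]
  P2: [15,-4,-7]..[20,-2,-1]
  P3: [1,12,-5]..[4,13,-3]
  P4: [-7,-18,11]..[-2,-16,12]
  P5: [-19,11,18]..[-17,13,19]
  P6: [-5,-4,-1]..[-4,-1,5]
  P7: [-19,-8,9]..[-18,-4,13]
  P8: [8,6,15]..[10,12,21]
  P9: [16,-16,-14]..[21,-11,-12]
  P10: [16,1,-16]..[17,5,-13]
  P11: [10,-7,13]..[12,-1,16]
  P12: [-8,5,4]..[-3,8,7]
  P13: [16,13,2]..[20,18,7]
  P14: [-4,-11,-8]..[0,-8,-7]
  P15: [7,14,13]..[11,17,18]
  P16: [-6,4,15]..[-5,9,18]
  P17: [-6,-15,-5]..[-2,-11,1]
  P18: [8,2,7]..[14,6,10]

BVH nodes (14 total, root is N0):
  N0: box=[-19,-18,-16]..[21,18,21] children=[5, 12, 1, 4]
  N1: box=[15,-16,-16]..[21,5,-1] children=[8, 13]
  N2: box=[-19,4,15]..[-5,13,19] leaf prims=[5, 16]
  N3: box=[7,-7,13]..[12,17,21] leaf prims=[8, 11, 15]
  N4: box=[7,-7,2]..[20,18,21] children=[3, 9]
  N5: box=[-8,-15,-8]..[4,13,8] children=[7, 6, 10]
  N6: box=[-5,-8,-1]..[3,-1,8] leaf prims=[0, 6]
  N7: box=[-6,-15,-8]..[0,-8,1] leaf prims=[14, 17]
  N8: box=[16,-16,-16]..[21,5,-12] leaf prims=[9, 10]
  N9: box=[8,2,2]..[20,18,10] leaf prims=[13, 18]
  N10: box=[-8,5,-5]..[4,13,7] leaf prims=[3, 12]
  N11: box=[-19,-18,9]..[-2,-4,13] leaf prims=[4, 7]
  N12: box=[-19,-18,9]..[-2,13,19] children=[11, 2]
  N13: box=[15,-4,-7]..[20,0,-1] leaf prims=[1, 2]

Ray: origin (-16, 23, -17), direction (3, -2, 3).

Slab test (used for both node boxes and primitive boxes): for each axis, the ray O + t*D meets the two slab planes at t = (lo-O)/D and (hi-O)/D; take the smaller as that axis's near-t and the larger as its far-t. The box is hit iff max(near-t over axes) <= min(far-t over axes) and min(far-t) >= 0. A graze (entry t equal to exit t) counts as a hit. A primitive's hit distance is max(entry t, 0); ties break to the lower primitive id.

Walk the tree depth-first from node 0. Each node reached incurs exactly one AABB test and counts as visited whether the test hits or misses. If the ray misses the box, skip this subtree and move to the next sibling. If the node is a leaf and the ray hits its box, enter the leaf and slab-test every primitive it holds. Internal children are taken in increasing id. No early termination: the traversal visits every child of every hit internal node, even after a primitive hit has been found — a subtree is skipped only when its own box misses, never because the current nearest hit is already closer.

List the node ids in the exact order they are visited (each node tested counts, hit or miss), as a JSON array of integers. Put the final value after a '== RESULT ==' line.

Traverse from the root:
N0 x:[-1,37/3] y:[5/2,41/2] z:[1/3,38/3] -> hit [5/2,37/3], descend [1, 4, 5, 12]
  N1 x:[31/3,37/3] y:[9,39/2] z:[1/3,16/3] -> miss, prune
  N4 x:[23/3,12] y:[5/2,15] z:[19/3,38/3] -> hit [23/3,12], descend [3, 9]
    N3 x:[23/3,28/3] y:[3,15] z:[10,38/3] -> miss, prune
    N9 x:[8,12] y:[5/2,21/2] z:[19/3,9] -> hit [8,9] leaf, test {P13(miss), P18@t=17/2}
  N5 x:[8/3,20/3] y:[5,19] z:[3,25/3] -> hit [5,20/3], descend [6, 7, 10]
    N6 x:[11/3,19/3] y:[12,31/2] z:[16/3,25/3] -> miss, prune
    N7 x:[10/3,16/3] y:[31/2,19] z:[3,6] -> miss, prune
    N10 x:[8/3,20/3] y:[5,9] z:[4,8] -> hit [5,20/3] leaf, test {P3(miss), P12(miss)}
  N12 x:[-1,14/3] y:[5,41/2] z:[26/3,12] -> miss, prune

Visited [0, 1, 4, 3, 9, 5, 6, 7, 10, 12]. Tests: 10 box, 2 leaf. Nearest: P18.

== RESULT ==
[0, 1, 4, 3, 9, 5, 6, 7, 10, 12]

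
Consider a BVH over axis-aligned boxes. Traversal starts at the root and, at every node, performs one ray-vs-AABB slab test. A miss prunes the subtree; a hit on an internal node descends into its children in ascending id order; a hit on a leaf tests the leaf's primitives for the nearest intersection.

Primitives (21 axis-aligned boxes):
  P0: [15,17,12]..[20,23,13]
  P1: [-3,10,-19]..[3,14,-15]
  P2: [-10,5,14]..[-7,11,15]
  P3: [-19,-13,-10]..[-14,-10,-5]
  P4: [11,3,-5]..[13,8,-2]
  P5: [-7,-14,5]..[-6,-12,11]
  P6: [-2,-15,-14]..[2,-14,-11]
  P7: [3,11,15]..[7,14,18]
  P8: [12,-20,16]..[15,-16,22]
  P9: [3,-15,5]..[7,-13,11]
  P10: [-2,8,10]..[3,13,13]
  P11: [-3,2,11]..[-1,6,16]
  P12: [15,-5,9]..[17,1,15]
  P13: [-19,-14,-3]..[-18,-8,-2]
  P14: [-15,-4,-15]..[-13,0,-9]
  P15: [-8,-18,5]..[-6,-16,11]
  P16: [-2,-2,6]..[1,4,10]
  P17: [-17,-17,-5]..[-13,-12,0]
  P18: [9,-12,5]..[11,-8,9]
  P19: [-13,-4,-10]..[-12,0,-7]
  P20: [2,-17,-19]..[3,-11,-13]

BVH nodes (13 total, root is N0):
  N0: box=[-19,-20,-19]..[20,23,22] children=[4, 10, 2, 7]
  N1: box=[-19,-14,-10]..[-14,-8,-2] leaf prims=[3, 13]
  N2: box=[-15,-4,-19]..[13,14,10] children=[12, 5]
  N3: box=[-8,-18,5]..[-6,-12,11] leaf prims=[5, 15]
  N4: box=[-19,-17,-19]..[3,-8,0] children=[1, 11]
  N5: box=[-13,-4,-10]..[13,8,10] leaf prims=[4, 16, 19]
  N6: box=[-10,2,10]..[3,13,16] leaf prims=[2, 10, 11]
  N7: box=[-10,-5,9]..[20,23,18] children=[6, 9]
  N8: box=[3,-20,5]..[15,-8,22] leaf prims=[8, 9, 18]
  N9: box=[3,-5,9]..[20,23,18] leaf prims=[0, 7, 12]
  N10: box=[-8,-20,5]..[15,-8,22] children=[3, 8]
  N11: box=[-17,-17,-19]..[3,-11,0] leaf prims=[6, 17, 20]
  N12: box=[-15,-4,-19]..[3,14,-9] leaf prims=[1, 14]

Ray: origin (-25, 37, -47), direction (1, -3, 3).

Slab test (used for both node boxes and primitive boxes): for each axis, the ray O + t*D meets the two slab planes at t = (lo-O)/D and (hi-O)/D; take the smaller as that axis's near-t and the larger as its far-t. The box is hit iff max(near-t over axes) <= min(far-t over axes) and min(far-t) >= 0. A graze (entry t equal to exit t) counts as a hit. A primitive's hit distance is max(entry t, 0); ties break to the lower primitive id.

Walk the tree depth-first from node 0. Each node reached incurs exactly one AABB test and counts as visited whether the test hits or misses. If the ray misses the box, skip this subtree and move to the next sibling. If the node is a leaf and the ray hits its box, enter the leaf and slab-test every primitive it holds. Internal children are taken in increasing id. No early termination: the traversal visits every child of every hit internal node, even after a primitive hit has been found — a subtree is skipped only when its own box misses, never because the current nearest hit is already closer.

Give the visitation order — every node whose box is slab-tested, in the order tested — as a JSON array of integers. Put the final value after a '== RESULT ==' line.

Trace the traversal:
N0 x:[6,45] y:[14/3,19] z:[28/3,23] -> hit [28/3,19], descend [2, 4, 7, 10]
  N2 x:[10,38] y:[23/3,41/3] z:[28/3,19] -> hit [10,41/3], descend [5, 12]
    N5 x:[12,38] y:[29/3,41/3] z:[37/3,19] -> hit [37/3,41/3] leaf, test {P4(miss), P16(miss), P19@t=37/3}
    N12 x:[10,28] y:[23/3,41/3] z:[28/3,38/3] -> hit [10,38/3] leaf, test {P1(miss), P14(miss)}
  N4 x:[6,28] y:[15,18] z:[28/3,47/3] -> hit [15,47/3], descend [1, 11]
    N1 x:[6,11] y:[15,17] z:[37/3,15] -> miss, prune
    N11 x:[8,28] y:[16,18] z:[28/3,47/3] -> miss, prune
  N7 x:[15,45] y:[14/3,14] z:[56/3,65/3] -> miss, prune
  N10 x:[17,40] y:[15,19] z:[52/3,23] -> hit [52/3,19], descend [3, 8]
    N3 x:[17,19] y:[49/3,55/3] z:[52/3,58/3] -> hit [52/3,55/3] leaf, test {P5(miss), P15@t=53/3}
    N8 x:[28,40] y:[15,19] z:[52/3,23] -> miss, prune

order=[0, 2, 5, 12, 4, 1, 11, 7, 10, 3, 8]  |boxes|=11  |leaves|=3  hit=P19

== RESULT ==
[0, 2, 5, 12, 4, 1, 11, 7, 10, 3, 8]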